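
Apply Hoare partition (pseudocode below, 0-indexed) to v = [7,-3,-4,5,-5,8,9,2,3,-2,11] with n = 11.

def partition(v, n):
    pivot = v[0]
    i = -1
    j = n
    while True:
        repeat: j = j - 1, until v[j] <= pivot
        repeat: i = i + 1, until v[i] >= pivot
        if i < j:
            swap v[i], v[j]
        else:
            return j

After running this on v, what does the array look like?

pivot=7
j stops at 9 (-2), i stops at 0 (7); swap ⇒ [-2,-3,-4,5,-5,8,9,2,3,7,11]
j stops at 8 (3), i stops at 5 (8); swap ⇒ [-2,-3,-4,5,-5,3,9,2,8,7,11]
j stops at 7 (2), i stops at 6 (9); swap ⇒ [-2,-3,-4,5,-5,3,2,9,8,7,11]
j stops at 6, i stops at 7; i≥j ⇒ return 6. v=[-2,-3,-4,5,-5,3,2,9,8,7,11]

[-2,-3,-4,5,-5,3,2,9,8,7,11]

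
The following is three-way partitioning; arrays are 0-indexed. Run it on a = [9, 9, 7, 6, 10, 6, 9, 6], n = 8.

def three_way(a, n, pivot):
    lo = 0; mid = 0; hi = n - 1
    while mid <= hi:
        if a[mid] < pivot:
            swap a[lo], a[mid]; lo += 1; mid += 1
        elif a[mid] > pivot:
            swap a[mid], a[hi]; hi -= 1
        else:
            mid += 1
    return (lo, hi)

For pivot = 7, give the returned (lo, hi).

(3, 3)

lo=0 mid=0 hi=7
9>7: swap(0,7), hi=6 ⇒ [6, 9, 7, 6, 10, 6, 9, 9]
6<7: swap(0,0), lo=1 mid=1 ⇒ [6, 9, 7, 6, 10, 6, 9, 9]
9>7: swap(1,6), hi=5 ⇒ [6, 9, 7, 6, 10, 6, 9, 9]
9>7: swap(1,5), hi=4 ⇒ [6, 6, 7, 6, 10, 9, 9, 9]
6<7: swap(1,1), lo=2 mid=2 ⇒ [6, 6, 7, 6, 10, 9, 9, 9]
7=7: mid=3
6<7: swap(2,3), lo=3 mid=4 ⇒ [6, 6, 6, 7, 10, 9, 9, 9]
10>7: swap(4,4), hi=3 ⇒ [6, 6, 6, 7, 10, 9, 9, 9]
done. lo=3 hi=3; a=[6, 6, 6, 7, 10, 9, 9, 9]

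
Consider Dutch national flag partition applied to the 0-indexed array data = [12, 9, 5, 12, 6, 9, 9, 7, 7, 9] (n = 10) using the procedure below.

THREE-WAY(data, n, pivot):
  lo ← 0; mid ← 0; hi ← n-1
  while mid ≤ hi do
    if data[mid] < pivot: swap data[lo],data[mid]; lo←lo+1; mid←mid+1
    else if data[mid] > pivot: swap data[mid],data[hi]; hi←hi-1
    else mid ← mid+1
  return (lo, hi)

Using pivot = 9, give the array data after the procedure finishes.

lo=0 mid=0 hi=9
12>9: swap(0,9), hi=8 ⇒ [9, 9, 5, 12, 6, 9, 9, 7, 7, 12]
9=9: mid=1
9=9: mid=2
5<9: swap(0,2), lo=1 mid=3 ⇒ [5, 9, 9, 12, 6, 9, 9, 7, 7, 12]
12>9: swap(3,8), hi=7 ⇒ [5, 9, 9, 7, 6, 9, 9, 7, 12, 12]
7<9: swap(1,3), lo=2 mid=4 ⇒ [5, 7, 9, 9, 6, 9, 9, 7, 12, 12]
6<9: swap(2,4), lo=3 mid=5 ⇒ [5, 7, 6, 9, 9, 9, 9, 7, 12, 12]
9=9: mid=6
9=9: mid=7
7<9: swap(3,7), lo=4 mid=8 ⇒ [5, 7, 6, 7, 9, 9, 9, 9, 12, 12]
done. lo=4 hi=7; data=[5, 7, 6, 7, 9, 9, 9, 9, 12, 12]

[5, 7, 6, 7, 9, 9, 9, 9, 12, 12]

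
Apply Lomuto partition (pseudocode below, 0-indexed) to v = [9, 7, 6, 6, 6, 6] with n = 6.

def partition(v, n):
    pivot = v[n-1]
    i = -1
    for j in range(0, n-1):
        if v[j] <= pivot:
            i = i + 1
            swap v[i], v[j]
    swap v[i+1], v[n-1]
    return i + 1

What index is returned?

pivot=6, i=-1
j=0: 9>6, skip
j=1: 7>6, skip
j=2: 6≤6, i=0, swap(0,2) ⇒ [6, 7, 9, 6, 6, 6]
j=3: 6≤6, i=1, swap(1,3) ⇒ [6, 6, 9, 7, 6, 6]
j=4: 6≤6, i=2, swap(2,4) ⇒ [6, 6, 6, 7, 9, 6]
swap(3,5) ⇒ [6, 6, 6, 6, 9, 7]; return 3

3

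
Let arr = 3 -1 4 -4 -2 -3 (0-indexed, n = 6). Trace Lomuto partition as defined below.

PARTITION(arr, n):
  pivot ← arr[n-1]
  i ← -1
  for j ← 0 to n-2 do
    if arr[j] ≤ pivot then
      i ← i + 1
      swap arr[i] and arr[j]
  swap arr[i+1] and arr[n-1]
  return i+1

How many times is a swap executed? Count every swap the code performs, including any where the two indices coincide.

pivot = arr[5] = -3; i = -1
j=0: arr[0]=3 > -3 → no swap
j=1: arr[1]=-1 > -3 → no swap
j=2: arr[2]=4 > -3 → no swap
j=3: arr[3]=-4 ≤ -3 → i=0, swap arr[0],arr[3] → -4 -1 4 3 -2 -3
j=4: arr[4]=-2 > -3 → no swap
final swap arr[1],arr[5] → -4 -3 4 3 -2 -1; return 1

2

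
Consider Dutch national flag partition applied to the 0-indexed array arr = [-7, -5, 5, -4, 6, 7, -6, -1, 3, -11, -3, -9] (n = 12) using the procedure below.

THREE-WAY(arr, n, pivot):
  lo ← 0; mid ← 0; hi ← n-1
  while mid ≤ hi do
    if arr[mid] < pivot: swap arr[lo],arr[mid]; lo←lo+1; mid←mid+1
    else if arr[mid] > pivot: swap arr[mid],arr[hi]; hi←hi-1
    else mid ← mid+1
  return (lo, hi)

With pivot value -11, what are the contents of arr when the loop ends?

lo=0 mid=0 hi=11
-7>-11: swap(0,11), hi=10 ⇒ [-9, -5, 5, -4, 6, 7, -6, -1, 3, -11, -3, -7]
-9>-11: swap(0,10), hi=9 ⇒ [-3, -5, 5, -4, 6, 7, -6, -1, 3, -11, -9, -7]
-3>-11: swap(0,9), hi=8 ⇒ [-11, -5, 5, -4, 6, 7, -6, -1, 3, -3, -9, -7]
-11=-11: mid=1
-5>-11: swap(1,8), hi=7 ⇒ [-11, 3, 5, -4, 6, 7, -6, -1, -5, -3, -9, -7]
3>-11: swap(1,7), hi=6 ⇒ [-11, -1, 5, -4, 6, 7, -6, 3, -5, -3, -9, -7]
-1>-11: swap(1,6), hi=5 ⇒ [-11, -6, 5, -4, 6, 7, -1, 3, -5, -3, -9, -7]
-6>-11: swap(1,5), hi=4 ⇒ [-11, 7, 5, -4, 6, -6, -1, 3, -5, -3, -9, -7]
7>-11: swap(1,4), hi=3 ⇒ [-11, 6, 5, -4, 7, -6, -1, 3, -5, -3, -9, -7]
6>-11: swap(1,3), hi=2 ⇒ [-11, -4, 5, 6, 7, -6, -1, 3, -5, -3, -9, -7]
-4>-11: swap(1,2), hi=1 ⇒ [-11, 5, -4, 6, 7, -6, -1, 3, -5, -3, -9, -7]
5>-11: swap(1,1), hi=0 ⇒ [-11, 5, -4, 6, 7, -6, -1, 3, -5, -3, -9, -7]
done. lo=0 hi=0; arr=[-11, 5, -4, 6, 7, -6, -1, 3, -5, -3, -9, -7]

[-11, 5, -4, 6, 7, -6, -1, 3, -5, -3, -9, -7]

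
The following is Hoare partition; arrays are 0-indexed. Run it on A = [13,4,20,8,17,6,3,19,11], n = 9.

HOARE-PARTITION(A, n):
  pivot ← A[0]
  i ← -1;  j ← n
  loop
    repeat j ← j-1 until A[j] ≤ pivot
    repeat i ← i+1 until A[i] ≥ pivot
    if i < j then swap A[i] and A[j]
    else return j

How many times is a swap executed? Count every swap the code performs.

3

pivot = A[0] = 13; i = -1, j = 9
j→8 (A[8]=11≤13), i→0 (A[0]=13≥13); i<j, swap → [11,4,20,8,17,6,3,19,13]
j→6 (A[6]=3≤13), i→2 (A[2]=20≥13); i<j, swap → [11,4,3,8,17,6,20,19,13]
j→5 (A[5]=6≤13), i→4 (A[4]=17≥13); i<j, swap → [11,4,3,8,6,17,20,19,13]
j→4, i→5; i≥j, return j=4. A = [11,4,3,8,6,17,20,19,13]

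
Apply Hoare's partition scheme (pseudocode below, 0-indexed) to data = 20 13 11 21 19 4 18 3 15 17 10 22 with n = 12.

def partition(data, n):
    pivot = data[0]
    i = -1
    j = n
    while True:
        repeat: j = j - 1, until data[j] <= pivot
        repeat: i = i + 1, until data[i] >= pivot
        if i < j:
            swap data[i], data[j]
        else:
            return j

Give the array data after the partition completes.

10 13 11 17 19 4 18 3 15 21 20 22

pivot=20
j stops at 10 (10), i stops at 0 (20); swap ⇒ 10 13 11 21 19 4 18 3 15 17 20 22
j stops at 9 (17), i stops at 3 (21); swap ⇒ 10 13 11 17 19 4 18 3 15 21 20 22
j stops at 8, i stops at 9; i≥j ⇒ return 8. data=10 13 11 17 19 4 18 3 15 21 20 22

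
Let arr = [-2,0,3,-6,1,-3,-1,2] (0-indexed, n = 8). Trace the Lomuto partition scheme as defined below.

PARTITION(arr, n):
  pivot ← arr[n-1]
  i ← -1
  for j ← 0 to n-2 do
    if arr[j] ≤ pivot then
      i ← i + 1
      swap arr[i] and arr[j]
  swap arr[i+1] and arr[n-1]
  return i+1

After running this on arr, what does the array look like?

pivot=2, i=-1
j=0: -2≤2, i=0, swap(0,0) ⇒ [-2,0,3,-6,1,-3,-1,2]
j=1: 0≤2, i=1, swap(1,1) ⇒ [-2,0,3,-6,1,-3,-1,2]
j=2: 3>2, skip
j=3: -6≤2, i=2, swap(2,3) ⇒ [-2,0,-6,3,1,-3,-1,2]
j=4: 1≤2, i=3, swap(3,4) ⇒ [-2,0,-6,1,3,-3,-1,2]
j=5: -3≤2, i=4, swap(4,5) ⇒ [-2,0,-6,1,-3,3,-1,2]
j=6: -1≤2, i=5, swap(5,6) ⇒ [-2,0,-6,1,-3,-1,3,2]
swap(6,7) ⇒ [-2,0,-6,1,-3,-1,2,3]; return 6

[-2,0,-6,1,-3,-1,2,3]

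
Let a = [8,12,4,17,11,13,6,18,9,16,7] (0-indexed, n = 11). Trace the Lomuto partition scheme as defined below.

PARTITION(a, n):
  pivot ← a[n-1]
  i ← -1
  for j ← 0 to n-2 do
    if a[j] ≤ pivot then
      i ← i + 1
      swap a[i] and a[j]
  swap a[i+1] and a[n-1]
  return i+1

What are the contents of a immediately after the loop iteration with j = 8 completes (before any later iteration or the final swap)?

pivot = a[10] = 7; i = -1
j=0: a[0]=8 > 7 → no swap
j=1: a[1]=12 > 7 → no swap
j=2: a[2]=4 ≤ 7 → i=0, swap a[0],a[2] → [4,12,8,17,11,13,6,18,9,16,7]
j=3: a[3]=17 > 7 → no swap
j=4: a[4]=11 > 7 → no swap
j=5: a[5]=13 > 7 → no swap
j=6: a[6]=6 ≤ 7 → i=1, swap a[1],a[6] → [4,6,8,17,11,13,12,18,9,16,7]
j=7: a[7]=18 > 7 → no swap
j=8: a[8]=9 > 7 → no swap
(after j=8) a = [4,6,8,17,11,13,12,18,9,16,7]

[4,6,8,17,11,13,12,18,9,16,7]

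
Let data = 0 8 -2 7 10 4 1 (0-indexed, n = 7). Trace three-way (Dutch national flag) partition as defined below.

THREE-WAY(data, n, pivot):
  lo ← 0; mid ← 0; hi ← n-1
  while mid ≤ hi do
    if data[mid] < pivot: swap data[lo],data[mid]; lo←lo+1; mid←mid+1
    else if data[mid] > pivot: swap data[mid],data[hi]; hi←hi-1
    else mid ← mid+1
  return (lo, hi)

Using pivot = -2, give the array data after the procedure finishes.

lo=0 mid=0 hi=6
0>-2: swap(0,6), hi=5 ⇒ 1 8 -2 7 10 4 0
1>-2: swap(0,5), hi=4 ⇒ 4 8 -2 7 10 1 0
4>-2: swap(0,4), hi=3 ⇒ 10 8 -2 7 4 1 0
10>-2: swap(0,3), hi=2 ⇒ 7 8 -2 10 4 1 0
7>-2: swap(0,2), hi=1 ⇒ -2 8 7 10 4 1 0
-2=-2: mid=1
8>-2: swap(1,1), hi=0 ⇒ -2 8 7 10 4 1 0
done. lo=0 hi=0; data=-2 8 7 10 4 1 0

-2 8 7 10 4 1 0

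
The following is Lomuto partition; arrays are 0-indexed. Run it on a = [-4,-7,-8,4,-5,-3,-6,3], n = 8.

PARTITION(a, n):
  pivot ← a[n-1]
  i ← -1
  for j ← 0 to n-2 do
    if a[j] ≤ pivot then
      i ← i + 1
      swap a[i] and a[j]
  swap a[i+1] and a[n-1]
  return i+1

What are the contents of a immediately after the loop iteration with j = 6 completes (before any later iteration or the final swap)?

[-4,-7,-8,-5,-3,-6,4,3]

pivot = a[7] = 3; i = -1
j=0: a[0]=-4 ≤ 3 → i=0, swap a[0],a[0] (no change) → [-4,-7,-8,4,-5,-3,-6,3]
j=1: a[1]=-7 ≤ 3 → i=1, swap a[1],a[1] (no change) → [-4,-7,-8,4,-5,-3,-6,3]
j=2: a[2]=-8 ≤ 3 → i=2, swap a[2],a[2] (no change) → [-4,-7,-8,4,-5,-3,-6,3]
j=3: a[3]=4 > 3 → no swap
j=4: a[4]=-5 ≤ 3 → i=3, swap a[3],a[4] → [-4,-7,-8,-5,4,-3,-6,3]
j=5: a[5]=-3 ≤ 3 → i=4, swap a[4],a[5] → [-4,-7,-8,-5,-3,4,-6,3]
j=6: a[6]=-6 ≤ 3 → i=5, swap a[5],a[6] → [-4,-7,-8,-5,-3,-6,4,3]
(after j=6) a = [-4,-7,-8,-5,-3,-6,4,3]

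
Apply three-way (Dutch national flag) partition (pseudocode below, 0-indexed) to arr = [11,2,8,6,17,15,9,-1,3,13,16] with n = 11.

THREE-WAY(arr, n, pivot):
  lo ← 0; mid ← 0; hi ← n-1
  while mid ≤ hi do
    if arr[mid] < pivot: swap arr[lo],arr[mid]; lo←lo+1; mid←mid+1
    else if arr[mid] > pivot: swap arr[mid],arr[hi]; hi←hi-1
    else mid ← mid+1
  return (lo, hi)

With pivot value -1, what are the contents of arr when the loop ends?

[-1,8,6,17,15,9,2,3,13,16,11]

pivot = -1; lo=0, mid=0, hi=10
arr[mid]=11>-1: swap arr[0],arr[10]; hi=9 → [16,2,8,6,17,15,9,-1,3,13,11]
arr[mid]=16>-1: swap arr[0],arr[9]; hi=8 → [13,2,8,6,17,15,9,-1,3,16,11]
arr[mid]=13>-1: swap arr[0],arr[8]; hi=7 → [3,2,8,6,17,15,9,-1,13,16,11]
arr[mid]=3>-1: swap arr[0],arr[7]; hi=6 → [-1,2,8,6,17,15,9,3,13,16,11]
arr[mid]=-1=-1: mid=1
arr[mid]=2>-1: swap arr[1],arr[6]; hi=5 → [-1,9,8,6,17,15,2,3,13,16,11]
arr[mid]=9>-1: swap arr[1],arr[5]; hi=4 → [-1,15,8,6,17,9,2,3,13,16,11]
arr[mid]=15>-1: swap arr[1],arr[4]; hi=3 → [-1,17,8,6,15,9,2,3,13,16,11]
arr[mid]=17>-1: swap arr[1],arr[3]; hi=2 → [-1,6,8,17,15,9,2,3,13,16,11]
arr[mid]=6>-1: swap arr[1],arr[2]; hi=1 → [-1,8,6,17,15,9,2,3,13,16,11]
arr[mid]=8>-1: swap arr[1],arr[1]; hi=0 → [-1,8,6,17,15,9,2,3,13,16,11]
end: lo=0, hi=0; arr = [-1,8,6,17,15,9,2,3,13,16,11]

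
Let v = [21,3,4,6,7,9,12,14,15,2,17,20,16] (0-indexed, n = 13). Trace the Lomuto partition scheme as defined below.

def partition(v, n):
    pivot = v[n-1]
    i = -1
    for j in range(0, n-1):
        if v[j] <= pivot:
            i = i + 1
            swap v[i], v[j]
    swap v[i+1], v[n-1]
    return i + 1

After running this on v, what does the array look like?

pivot = v[12] = 16; i = -1
j=0: v[0]=21 > 16 → no swap
j=1: v[1]=3 ≤ 16 → i=0, swap v[0],v[1] → [3,21,4,6,7,9,12,14,15,2,17,20,16]
j=2: v[2]=4 ≤ 16 → i=1, swap v[1],v[2] → [3,4,21,6,7,9,12,14,15,2,17,20,16]
j=3: v[3]=6 ≤ 16 → i=2, swap v[2],v[3] → [3,4,6,21,7,9,12,14,15,2,17,20,16]
j=4: v[4]=7 ≤ 16 → i=3, swap v[3],v[4] → [3,4,6,7,21,9,12,14,15,2,17,20,16]
j=5: v[5]=9 ≤ 16 → i=4, swap v[4],v[5] → [3,4,6,7,9,21,12,14,15,2,17,20,16]
j=6: v[6]=12 ≤ 16 → i=5, swap v[5],v[6] → [3,4,6,7,9,12,21,14,15,2,17,20,16]
j=7: v[7]=14 ≤ 16 → i=6, swap v[6],v[7] → [3,4,6,7,9,12,14,21,15,2,17,20,16]
j=8: v[8]=15 ≤ 16 → i=7, swap v[7],v[8] → [3,4,6,7,9,12,14,15,21,2,17,20,16]
j=9: v[9]=2 ≤ 16 → i=8, swap v[8],v[9] → [3,4,6,7,9,12,14,15,2,21,17,20,16]
j=10: v[10]=17 > 16 → no swap
j=11: v[11]=20 > 16 → no swap
final swap v[9],v[12] → [3,4,6,7,9,12,14,15,2,16,17,20,21]; return 9

[3,4,6,7,9,12,14,15,2,16,17,20,21]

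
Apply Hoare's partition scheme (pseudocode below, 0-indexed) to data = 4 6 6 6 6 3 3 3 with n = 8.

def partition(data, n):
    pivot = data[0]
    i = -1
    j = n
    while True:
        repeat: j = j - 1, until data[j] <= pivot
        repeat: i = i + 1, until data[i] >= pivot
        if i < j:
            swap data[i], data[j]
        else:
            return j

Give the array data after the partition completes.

pivot = data[0] = 4; i = -1, j = 8
j→7 (data[7]=3≤4), i→0 (data[0]=4≥4); i<j, swap → 3 6 6 6 6 3 3 4
j→6 (data[6]=3≤4), i→1 (data[1]=6≥4); i<j, swap → 3 3 6 6 6 3 6 4
j→5 (data[5]=3≤4), i→2 (data[2]=6≥4); i<j, swap → 3 3 3 6 6 6 6 4
j→2, i→3; i≥j, return j=2. data = 3 3 3 6 6 6 6 4

3 3 3 6 6 6 6 4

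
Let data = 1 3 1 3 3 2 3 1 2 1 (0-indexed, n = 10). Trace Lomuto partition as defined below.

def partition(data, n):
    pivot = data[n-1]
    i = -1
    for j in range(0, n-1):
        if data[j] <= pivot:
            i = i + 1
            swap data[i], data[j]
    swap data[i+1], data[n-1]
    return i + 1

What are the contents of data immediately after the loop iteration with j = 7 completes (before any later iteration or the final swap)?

pivot = data[9] = 1; i = -1
j=0: data[0]=1 ≤ 1 → i=0, swap data[0],data[0] (no change) → 1 3 1 3 3 2 3 1 2 1
j=1: data[1]=3 > 1 → no swap
j=2: data[2]=1 ≤ 1 → i=1, swap data[1],data[2] → 1 1 3 3 3 2 3 1 2 1
j=3: data[3]=3 > 1 → no swap
j=4: data[4]=3 > 1 → no swap
j=5: data[5]=2 > 1 → no swap
j=6: data[6]=3 > 1 → no swap
j=7: data[7]=1 ≤ 1 → i=2, swap data[2],data[7] → 1 1 1 3 3 2 3 3 2 1
(after j=7) data = 1 1 1 3 3 2 3 3 2 1

1 1 1 3 3 2 3 3 2 1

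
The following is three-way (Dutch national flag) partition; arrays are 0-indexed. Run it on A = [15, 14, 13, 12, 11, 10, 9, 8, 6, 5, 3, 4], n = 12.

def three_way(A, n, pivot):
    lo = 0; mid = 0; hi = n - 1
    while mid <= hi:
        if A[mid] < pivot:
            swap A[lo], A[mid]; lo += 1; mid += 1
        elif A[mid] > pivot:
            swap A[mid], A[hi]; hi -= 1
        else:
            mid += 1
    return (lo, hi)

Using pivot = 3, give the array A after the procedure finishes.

[3, 13, 12, 11, 10, 9, 8, 6, 5, 14, 4, 15]

lo=0 mid=0 hi=11
15>3: swap(0,11), hi=10 ⇒ [4, 14, 13, 12, 11, 10, 9, 8, 6, 5, 3, 15]
4>3: swap(0,10), hi=9 ⇒ [3, 14, 13, 12, 11, 10, 9, 8, 6, 5, 4, 15]
3=3: mid=1
14>3: swap(1,9), hi=8 ⇒ [3, 5, 13, 12, 11, 10, 9, 8, 6, 14, 4, 15]
5>3: swap(1,8), hi=7 ⇒ [3, 6, 13, 12, 11, 10, 9, 8, 5, 14, 4, 15]
6>3: swap(1,7), hi=6 ⇒ [3, 8, 13, 12, 11, 10, 9, 6, 5, 14, 4, 15]
8>3: swap(1,6), hi=5 ⇒ [3, 9, 13, 12, 11, 10, 8, 6, 5, 14, 4, 15]
9>3: swap(1,5), hi=4 ⇒ [3, 10, 13, 12, 11, 9, 8, 6, 5, 14, 4, 15]
10>3: swap(1,4), hi=3 ⇒ [3, 11, 13, 12, 10, 9, 8, 6, 5, 14, 4, 15]
11>3: swap(1,3), hi=2 ⇒ [3, 12, 13, 11, 10, 9, 8, 6, 5, 14, 4, 15]
12>3: swap(1,2), hi=1 ⇒ [3, 13, 12, 11, 10, 9, 8, 6, 5, 14, 4, 15]
13>3: swap(1,1), hi=0 ⇒ [3, 13, 12, 11, 10, 9, 8, 6, 5, 14, 4, 15]
done. lo=0 hi=0; A=[3, 13, 12, 11, 10, 9, 8, 6, 5, 14, 4, 15]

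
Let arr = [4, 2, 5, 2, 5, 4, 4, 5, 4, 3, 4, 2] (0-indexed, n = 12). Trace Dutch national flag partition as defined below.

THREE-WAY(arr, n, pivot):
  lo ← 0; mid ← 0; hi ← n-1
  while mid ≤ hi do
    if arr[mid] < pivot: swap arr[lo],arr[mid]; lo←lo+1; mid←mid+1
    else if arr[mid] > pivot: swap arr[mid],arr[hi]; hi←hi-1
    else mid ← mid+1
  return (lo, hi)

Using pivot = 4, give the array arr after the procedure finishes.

pivot = 4; lo=0, mid=0, hi=11
arr[mid]=4=4: mid=1
arr[mid]=2<4: swap arr[0],arr[1]; lo=1,mid=2 → [2, 4, 5, 2, 5, 4, 4, 5, 4, 3, 4, 2]
arr[mid]=5>4: swap arr[2],arr[11]; hi=10 → [2, 4, 2, 2, 5, 4, 4, 5, 4, 3, 4, 5]
arr[mid]=2<4: swap arr[1],arr[2]; lo=2,mid=3 → [2, 2, 4, 2, 5, 4, 4, 5, 4, 3, 4, 5]
arr[mid]=2<4: swap arr[2],arr[3]; lo=3,mid=4 → [2, 2, 2, 4, 5, 4, 4, 5, 4, 3, 4, 5]
arr[mid]=5>4: swap arr[4],arr[10]; hi=9 → [2, 2, 2, 4, 4, 4, 4, 5, 4, 3, 5, 5]
arr[mid]=4=4: mid=5
arr[mid]=4=4: mid=6
arr[mid]=4=4: mid=7
arr[mid]=5>4: swap arr[7],arr[9]; hi=8 → [2, 2, 2, 4, 4, 4, 4, 3, 4, 5, 5, 5]
arr[mid]=3<4: swap arr[3],arr[7]; lo=4,mid=8 → [2, 2, 2, 3, 4, 4, 4, 4, 4, 5, 5, 5]
arr[mid]=4=4: mid=9
end: lo=4, hi=8; arr = [2, 2, 2, 3, 4, 4, 4, 4, 4, 5, 5, 5]

[2, 2, 2, 3, 4, 4, 4, 4, 4, 5, 5, 5]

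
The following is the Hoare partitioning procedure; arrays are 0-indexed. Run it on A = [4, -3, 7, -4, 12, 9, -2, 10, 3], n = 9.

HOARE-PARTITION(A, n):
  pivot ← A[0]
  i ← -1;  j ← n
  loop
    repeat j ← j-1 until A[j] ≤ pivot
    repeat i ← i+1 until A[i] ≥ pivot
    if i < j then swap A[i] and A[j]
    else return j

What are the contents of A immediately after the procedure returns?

[3, -3, -2, -4, 12, 9, 7, 10, 4]

pivot=4
j stops at 8 (3), i stops at 0 (4); swap ⇒ [3, -3, 7, -4, 12, 9, -2, 10, 4]
j stops at 6 (-2), i stops at 2 (7); swap ⇒ [3, -3, -2, -4, 12, 9, 7, 10, 4]
j stops at 3, i stops at 4; i≥j ⇒ return 3. A=[3, -3, -2, -4, 12, 9, 7, 10, 4]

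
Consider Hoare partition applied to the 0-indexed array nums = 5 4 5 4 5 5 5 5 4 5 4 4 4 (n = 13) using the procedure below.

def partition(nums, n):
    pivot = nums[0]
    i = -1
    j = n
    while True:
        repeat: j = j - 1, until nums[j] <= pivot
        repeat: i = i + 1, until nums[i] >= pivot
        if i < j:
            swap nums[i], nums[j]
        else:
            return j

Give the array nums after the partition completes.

pivot=5
j stops at 12 (4), i stops at 0 (5); swap ⇒ 4 4 5 4 5 5 5 5 4 5 4 4 5
j stops at 11 (4), i stops at 2 (5); swap ⇒ 4 4 4 4 5 5 5 5 4 5 4 5 5
j stops at 10 (4), i stops at 4 (5); swap ⇒ 4 4 4 4 4 5 5 5 4 5 5 5 5
j stops at 9 (5), i stops at 5 (5); swap ⇒ 4 4 4 4 4 5 5 5 4 5 5 5 5
j stops at 8 (4), i stops at 6 (5); swap ⇒ 4 4 4 4 4 5 4 5 5 5 5 5 5
j stops at 7, i stops at 7; i≥j ⇒ return 7. nums=4 4 4 4 4 5 4 5 5 5 5 5 5

4 4 4 4 4 5 4 5 5 5 5 5 5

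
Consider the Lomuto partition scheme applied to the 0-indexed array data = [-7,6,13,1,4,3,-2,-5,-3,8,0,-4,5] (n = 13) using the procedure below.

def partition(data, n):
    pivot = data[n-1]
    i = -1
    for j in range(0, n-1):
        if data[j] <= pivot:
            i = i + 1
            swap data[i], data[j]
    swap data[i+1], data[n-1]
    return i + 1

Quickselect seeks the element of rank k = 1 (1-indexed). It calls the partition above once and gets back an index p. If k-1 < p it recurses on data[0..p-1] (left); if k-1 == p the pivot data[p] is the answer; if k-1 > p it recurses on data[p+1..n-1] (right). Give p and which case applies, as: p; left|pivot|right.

pivot = data[12] = 5; i = -1
j=0: data[0]=-7 ≤ 5 → i=0, swap data[0],data[0] (no change) → [-7,6,13,1,4,3,-2,-5,-3,8,0,-4,5]
j=1: data[1]=6 > 5 → no swap
j=2: data[2]=13 > 5 → no swap
j=3: data[3]=1 ≤ 5 → i=1, swap data[1],data[3] → [-7,1,13,6,4,3,-2,-5,-3,8,0,-4,5]
j=4: data[4]=4 ≤ 5 → i=2, swap data[2],data[4] → [-7,1,4,6,13,3,-2,-5,-3,8,0,-4,5]
j=5: data[5]=3 ≤ 5 → i=3, swap data[3],data[5] → [-7,1,4,3,13,6,-2,-5,-3,8,0,-4,5]
j=6: data[6]=-2 ≤ 5 → i=4, swap data[4],data[6] → [-7,1,4,3,-2,6,13,-5,-3,8,0,-4,5]
j=7: data[7]=-5 ≤ 5 → i=5, swap data[5],data[7] → [-7,1,4,3,-2,-5,13,6,-3,8,0,-4,5]
j=8: data[8]=-3 ≤ 5 → i=6, swap data[6],data[8] → [-7,1,4,3,-2,-5,-3,6,13,8,0,-4,5]
j=9: data[9]=8 > 5 → no swap
j=10: data[10]=0 ≤ 5 → i=7, swap data[7],data[10] → [-7,1,4,3,-2,-5,-3,0,13,8,6,-4,5]
j=11: data[11]=-4 ≤ 5 → i=8, swap data[8],data[11] → [-7,1,4,3,-2,-5,-3,0,-4,8,6,13,5]
final swap data[9],data[12] → [-7,1,4,3,-2,-5,-3,0,-4,5,6,13,8]; return 9
p = 9; k-1 = 0 < 9 ⇒ left

9; left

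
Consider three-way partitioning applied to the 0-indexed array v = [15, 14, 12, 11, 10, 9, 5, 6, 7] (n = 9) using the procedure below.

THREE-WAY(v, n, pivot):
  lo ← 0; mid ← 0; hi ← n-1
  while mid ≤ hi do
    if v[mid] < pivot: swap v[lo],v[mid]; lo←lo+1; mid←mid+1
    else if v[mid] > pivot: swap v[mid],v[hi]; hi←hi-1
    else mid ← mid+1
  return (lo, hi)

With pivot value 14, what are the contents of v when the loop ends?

pivot = 14; lo=0, mid=0, hi=8
v[mid]=15>14: swap v[0],v[8]; hi=7 → [7, 14, 12, 11, 10, 9, 5, 6, 15]
v[mid]=7<14: swap v[0],v[0]; lo=1,mid=1 → [7, 14, 12, 11, 10, 9, 5, 6, 15]
v[mid]=14=14: mid=2
v[mid]=12<14: swap v[1],v[2]; lo=2,mid=3 → [7, 12, 14, 11, 10, 9, 5, 6, 15]
v[mid]=11<14: swap v[2],v[3]; lo=3,mid=4 → [7, 12, 11, 14, 10, 9, 5, 6, 15]
v[mid]=10<14: swap v[3],v[4]; lo=4,mid=5 → [7, 12, 11, 10, 14, 9, 5, 6, 15]
v[mid]=9<14: swap v[4],v[5]; lo=5,mid=6 → [7, 12, 11, 10, 9, 14, 5, 6, 15]
v[mid]=5<14: swap v[5],v[6]; lo=6,mid=7 → [7, 12, 11, 10, 9, 5, 14, 6, 15]
v[mid]=6<14: swap v[6],v[7]; lo=7,mid=8 → [7, 12, 11, 10, 9, 5, 6, 14, 15]
end: lo=7, hi=7; v = [7, 12, 11, 10, 9, 5, 6, 14, 15]

[7, 12, 11, 10, 9, 5, 6, 14, 15]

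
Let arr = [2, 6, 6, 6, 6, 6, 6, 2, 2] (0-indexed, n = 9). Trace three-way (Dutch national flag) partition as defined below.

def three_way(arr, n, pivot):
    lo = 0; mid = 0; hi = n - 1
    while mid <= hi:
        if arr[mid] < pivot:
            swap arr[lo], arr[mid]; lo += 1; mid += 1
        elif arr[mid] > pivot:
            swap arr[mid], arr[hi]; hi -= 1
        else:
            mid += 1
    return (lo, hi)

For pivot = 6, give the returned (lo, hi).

(3, 8)

pivot = 6; lo=0, mid=0, hi=8
arr[mid]=2<6: swap arr[0],arr[0]; lo=1,mid=1 → [2, 6, 6, 6, 6, 6, 6, 2, 2]
arr[mid]=6=6: mid=2
arr[mid]=6=6: mid=3
arr[mid]=6=6: mid=4
arr[mid]=6=6: mid=5
arr[mid]=6=6: mid=6
arr[mid]=6=6: mid=7
arr[mid]=2<6: swap arr[1],arr[7]; lo=2,mid=8 → [2, 2, 6, 6, 6, 6, 6, 6, 2]
arr[mid]=2<6: swap arr[2],arr[8]; lo=3,mid=9 → [2, 2, 2, 6, 6, 6, 6, 6, 6]
end: lo=3, hi=8; arr = [2, 2, 2, 6, 6, 6, 6, 6, 6]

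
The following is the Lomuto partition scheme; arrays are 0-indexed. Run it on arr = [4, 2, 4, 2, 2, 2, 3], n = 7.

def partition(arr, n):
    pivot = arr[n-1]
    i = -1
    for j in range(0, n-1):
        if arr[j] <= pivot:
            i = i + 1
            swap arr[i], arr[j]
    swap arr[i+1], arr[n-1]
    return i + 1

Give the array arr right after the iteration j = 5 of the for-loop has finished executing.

[2, 2, 2, 2, 4, 4, 3]

pivot=3, i=-1
j=0: 4>3, skip
j=1: 2≤3, i=0, swap(0,1) ⇒ [2, 4, 4, 2, 2, 2, 3]
j=2: 4>3, skip
j=3: 2≤3, i=1, swap(1,3) ⇒ [2, 2, 4, 4, 2, 2, 3]
j=4: 2≤3, i=2, swap(2,4) ⇒ [2, 2, 2, 4, 4, 2, 3]
j=5: 2≤3, i=3, swap(3,5) ⇒ [2, 2, 2, 2, 4, 4, 3]
(after j=5) arr = [2, 2, 2, 2, 4, 4, 3]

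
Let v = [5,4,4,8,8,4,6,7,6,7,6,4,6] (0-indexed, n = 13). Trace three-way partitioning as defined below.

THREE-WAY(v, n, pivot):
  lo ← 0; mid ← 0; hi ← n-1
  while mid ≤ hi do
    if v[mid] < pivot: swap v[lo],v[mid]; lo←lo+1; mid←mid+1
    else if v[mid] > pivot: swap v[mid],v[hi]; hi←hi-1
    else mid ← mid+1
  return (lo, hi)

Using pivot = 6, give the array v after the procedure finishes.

[5,4,4,4,4,6,6,6,6,7,7,8,8]

lo=0 mid=0 hi=12
5<6: swap(0,0), lo=1 mid=1 ⇒ [5,4,4,8,8,4,6,7,6,7,6,4,6]
4<6: swap(1,1), lo=2 mid=2 ⇒ [5,4,4,8,8,4,6,7,6,7,6,4,6]
4<6: swap(2,2), lo=3 mid=3 ⇒ [5,4,4,8,8,4,6,7,6,7,6,4,6]
8>6: swap(3,12), hi=11 ⇒ [5,4,4,6,8,4,6,7,6,7,6,4,8]
6=6: mid=4
8>6: swap(4,11), hi=10 ⇒ [5,4,4,6,4,4,6,7,6,7,6,8,8]
4<6: swap(3,4), lo=4 mid=5 ⇒ [5,4,4,4,6,4,6,7,6,7,6,8,8]
4<6: swap(4,5), lo=5 mid=6 ⇒ [5,4,4,4,4,6,6,7,6,7,6,8,8]
6=6: mid=7
7>6: swap(7,10), hi=9 ⇒ [5,4,4,4,4,6,6,6,6,7,7,8,8]
6=6: mid=8
6=6: mid=9
7>6: swap(9,9), hi=8 ⇒ [5,4,4,4,4,6,6,6,6,7,7,8,8]
done. lo=5 hi=8; v=[5,4,4,4,4,6,6,6,6,7,7,8,8]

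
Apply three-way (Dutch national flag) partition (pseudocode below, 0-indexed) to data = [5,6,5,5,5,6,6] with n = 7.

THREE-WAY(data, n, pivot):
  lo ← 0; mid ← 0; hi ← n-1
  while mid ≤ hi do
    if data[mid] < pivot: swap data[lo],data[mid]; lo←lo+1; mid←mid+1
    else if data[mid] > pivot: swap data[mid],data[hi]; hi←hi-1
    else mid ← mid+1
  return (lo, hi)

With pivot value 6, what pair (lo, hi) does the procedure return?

(4, 6)

pivot = 6; lo=0, mid=0, hi=6
data[mid]=5<6: swap data[0],data[0]; lo=1,mid=1 → [5,6,5,5,5,6,6]
data[mid]=6=6: mid=2
data[mid]=5<6: swap data[1],data[2]; lo=2,mid=3 → [5,5,6,5,5,6,6]
data[mid]=5<6: swap data[2],data[3]; lo=3,mid=4 → [5,5,5,6,5,6,6]
data[mid]=5<6: swap data[3],data[4]; lo=4,mid=5 → [5,5,5,5,6,6,6]
data[mid]=6=6: mid=6
data[mid]=6=6: mid=7
end: lo=4, hi=6; data = [5,5,5,5,6,6,6]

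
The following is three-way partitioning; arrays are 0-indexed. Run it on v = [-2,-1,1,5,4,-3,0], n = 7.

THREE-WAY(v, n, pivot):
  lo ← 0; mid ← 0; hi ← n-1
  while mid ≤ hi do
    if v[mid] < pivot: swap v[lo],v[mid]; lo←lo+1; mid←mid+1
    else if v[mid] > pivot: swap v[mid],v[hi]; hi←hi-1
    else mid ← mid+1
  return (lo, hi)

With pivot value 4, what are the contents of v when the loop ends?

pivot = 4; lo=0, mid=0, hi=6
v[mid]=-2<4: swap v[0],v[0]; lo=1,mid=1 → [-2,-1,1,5,4,-3,0]
v[mid]=-1<4: swap v[1],v[1]; lo=2,mid=2 → [-2,-1,1,5,4,-3,0]
v[mid]=1<4: swap v[2],v[2]; lo=3,mid=3 → [-2,-1,1,5,4,-3,0]
v[mid]=5>4: swap v[3],v[6]; hi=5 → [-2,-1,1,0,4,-3,5]
v[mid]=0<4: swap v[3],v[3]; lo=4,mid=4 → [-2,-1,1,0,4,-3,5]
v[mid]=4=4: mid=5
v[mid]=-3<4: swap v[4],v[5]; lo=5,mid=6 → [-2,-1,1,0,-3,4,5]
end: lo=5, hi=5; v = [-2,-1,1,0,-3,4,5]

[-2,-1,1,0,-3,4,5]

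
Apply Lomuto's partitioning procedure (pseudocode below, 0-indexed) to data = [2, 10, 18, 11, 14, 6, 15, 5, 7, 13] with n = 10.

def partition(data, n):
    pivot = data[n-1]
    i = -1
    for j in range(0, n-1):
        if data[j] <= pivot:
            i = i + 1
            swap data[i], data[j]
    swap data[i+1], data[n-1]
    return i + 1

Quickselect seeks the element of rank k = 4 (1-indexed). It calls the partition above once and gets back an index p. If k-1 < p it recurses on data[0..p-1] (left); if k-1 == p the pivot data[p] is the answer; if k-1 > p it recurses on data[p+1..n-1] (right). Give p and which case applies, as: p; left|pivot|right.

6; left

pivot=13, i=-1
j=0: 2≤13, i=0, swap(0,0) ⇒ [2, 10, 18, 11, 14, 6, 15, 5, 7, 13]
j=1: 10≤13, i=1, swap(1,1) ⇒ [2, 10, 18, 11, 14, 6, 15, 5, 7, 13]
j=2: 18>13, skip
j=3: 11≤13, i=2, swap(2,3) ⇒ [2, 10, 11, 18, 14, 6, 15, 5, 7, 13]
j=4: 14>13, skip
j=5: 6≤13, i=3, swap(3,5) ⇒ [2, 10, 11, 6, 14, 18, 15, 5, 7, 13]
j=6: 15>13, skip
j=7: 5≤13, i=4, swap(4,7) ⇒ [2, 10, 11, 6, 5, 18, 15, 14, 7, 13]
j=8: 7≤13, i=5, swap(5,8) ⇒ [2, 10, 11, 6, 5, 7, 15, 14, 18, 13]
swap(6,9) ⇒ [2, 10, 11, 6, 5, 7, 13, 14, 18, 15]; return 6
p = 6; k-1 = 3 < 6 ⇒ left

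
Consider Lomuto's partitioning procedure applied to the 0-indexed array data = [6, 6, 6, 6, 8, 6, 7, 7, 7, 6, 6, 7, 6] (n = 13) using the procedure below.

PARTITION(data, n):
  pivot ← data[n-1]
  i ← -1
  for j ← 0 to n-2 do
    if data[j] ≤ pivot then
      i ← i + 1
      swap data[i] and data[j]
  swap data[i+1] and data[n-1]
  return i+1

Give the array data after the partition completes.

pivot = data[12] = 6; i = -1
j=0: data[0]=6 ≤ 6 → i=0, swap data[0],data[0] (no change) → [6, 6, 6, 6, 8, 6, 7, 7, 7, 6, 6, 7, 6]
j=1: data[1]=6 ≤ 6 → i=1, swap data[1],data[1] (no change) → [6, 6, 6, 6, 8, 6, 7, 7, 7, 6, 6, 7, 6]
j=2: data[2]=6 ≤ 6 → i=2, swap data[2],data[2] (no change) → [6, 6, 6, 6, 8, 6, 7, 7, 7, 6, 6, 7, 6]
j=3: data[3]=6 ≤ 6 → i=3, swap data[3],data[3] (no change) → [6, 6, 6, 6, 8, 6, 7, 7, 7, 6, 6, 7, 6]
j=4: data[4]=8 > 6 → no swap
j=5: data[5]=6 ≤ 6 → i=4, swap data[4],data[5] → [6, 6, 6, 6, 6, 8, 7, 7, 7, 6, 6, 7, 6]
j=6: data[6]=7 > 6 → no swap
j=7: data[7]=7 > 6 → no swap
j=8: data[8]=7 > 6 → no swap
j=9: data[9]=6 ≤ 6 → i=5, swap data[5],data[9] → [6, 6, 6, 6, 6, 6, 7, 7, 7, 8, 6, 7, 6]
j=10: data[10]=6 ≤ 6 → i=6, swap data[6],data[10] → [6, 6, 6, 6, 6, 6, 6, 7, 7, 8, 7, 7, 6]
j=11: data[11]=7 > 6 → no swap
final swap data[7],data[12] → [6, 6, 6, 6, 6, 6, 6, 6, 7, 8, 7, 7, 7]; return 7

[6, 6, 6, 6, 6, 6, 6, 6, 7, 8, 7, 7, 7]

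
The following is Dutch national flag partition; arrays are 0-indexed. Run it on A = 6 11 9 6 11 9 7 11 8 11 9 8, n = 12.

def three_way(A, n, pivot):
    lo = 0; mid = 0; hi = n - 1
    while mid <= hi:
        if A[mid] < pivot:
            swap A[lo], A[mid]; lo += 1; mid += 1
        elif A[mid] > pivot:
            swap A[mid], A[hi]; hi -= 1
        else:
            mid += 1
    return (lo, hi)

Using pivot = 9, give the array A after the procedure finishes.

6 8 6 7 8 9 9 9 11 11 11 11

lo=0 mid=0 hi=11
6<9: swap(0,0), lo=1 mid=1 ⇒ 6 11 9 6 11 9 7 11 8 11 9 8
11>9: swap(1,11), hi=10 ⇒ 6 8 9 6 11 9 7 11 8 11 9 11
8<9: swap(1,1), lo=2 mid=2 ⇒ 6 8 9 6 11 9 7 11 8 11 9 11
9=9: mid=3
6<9: swap(2,3), lo=3 mid=4 ⇒ 6 8 6 9 11 9 7 11 8 11 9 11
11>9: swap(4,10), hi=9 ⇒ 6 8 6 9 9 9 7 11 8 11 11 11
9=9: mid=5
9=9: mid=6
7<9: swap(3,6), lo=4 mid=7 ⇒ 6 8 6 7 9 9 9 11 8 11 11 11
11>9: swap(7,9), hi=8 ⇒ 6 8 6 7 9 9 9 11 8 11 11 11
11>9: swap(7,8), hi=7 ⇒ 6 8 6 7 9 9 9 8 11 11 11 11
8<9: swap(4,7), lo=5 mid=8 ⇒ 6 8 6 7 8 9 9 9 11 11 11 11
done. lo=5 hi=7; A=6 8 6 7 8 9 9 9 11 11 11 11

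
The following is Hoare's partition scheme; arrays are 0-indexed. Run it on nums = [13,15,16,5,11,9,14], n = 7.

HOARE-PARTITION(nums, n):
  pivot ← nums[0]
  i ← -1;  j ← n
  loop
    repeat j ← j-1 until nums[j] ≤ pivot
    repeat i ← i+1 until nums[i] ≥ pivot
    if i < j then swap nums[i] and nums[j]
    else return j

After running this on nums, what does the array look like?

[9,11,5,16,15,13,14]

pivot = nums[0] = 13; i = -1, j = 7
j→5 (nums[5]=9≤13), i→0 (nums[0]=13≥13); i<j, swap → [9,15,16,5,11,13,14]
j→4 (nums[4]=11≤13), i→1 (nums[1]=15≥13); i<j, swap → [9,11,16,5,15,13,14]
j→3 (nums[3]=5≤13), i→2 (nums[2]=16≥13); i<j, swap → [9,11,5,16,15,13,14]
j→2, i→3; i≥j, return j=2. nums = [9,11,5,16,15,13,14]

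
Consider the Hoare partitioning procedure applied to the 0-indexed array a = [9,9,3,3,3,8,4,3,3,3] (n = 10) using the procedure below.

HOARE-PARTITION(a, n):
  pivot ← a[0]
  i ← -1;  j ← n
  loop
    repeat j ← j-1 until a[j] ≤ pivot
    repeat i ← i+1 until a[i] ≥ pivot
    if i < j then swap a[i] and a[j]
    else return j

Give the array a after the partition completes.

[3,3,3,3,3,8,4,3,9,9]

pivot = a[0] = 9; i = -1, j = 10
j→9 (a[9]=3≤9), i→0 (a[0]=9≥9); i<j, swap → [3,9,3,3,3,8,4,3,3,9]
j→8 (a[8]=3≤9), i→1 (a[1]=9≥9); i<j, swap → [3,3,3,3,3,8,4,3,9,9]
j→7, i→8; i≥j, return j=7. a = [3,3,3,3,3,8,4,3,9,9]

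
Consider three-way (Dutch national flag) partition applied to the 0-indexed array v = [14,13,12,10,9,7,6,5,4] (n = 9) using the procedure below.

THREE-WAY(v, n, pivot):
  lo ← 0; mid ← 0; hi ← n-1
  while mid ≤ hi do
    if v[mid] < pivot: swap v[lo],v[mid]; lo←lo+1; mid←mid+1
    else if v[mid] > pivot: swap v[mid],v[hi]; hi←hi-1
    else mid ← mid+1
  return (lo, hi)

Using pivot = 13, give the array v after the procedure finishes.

[4,12,10,9,7,6,5,13,14]

lo=0 mid=0 hi=8
14>13: swap(0,8), hi=7 ⇒ [4,13,12,10,9,7,6,5,14]
4<13: swap(0,0), lo=1 mid=1 ⇒ [4,13,12,10,9,7,6,5,14]
13=13: mid=2
12<13: swap(1,2), lo=2 mid=3 ⇒ [4,12,13,10,9,7,6,5,14]
10<13: swap(2,3), lo=3 mid=4 ⇒ [4,12,10,13,9,7,6,5,14]
9<13: swap(3,4), lo=4 mid=5 ⇒ [4,12,10,9,13,7,6,5,14]
7<13: swap(4,5), lo=5 mid=6 ⇒ [4,12,10,9,7,13,6,5,14]
6<13: swap(5,6), lo=6 mid=7 ⇒ [4,12,10,9,7,6,13,5,14]
5<13: swap(6,7), lo=7 mid=8 ⇒ [4,12,10,9,7,6,5,13,14]
done. lo=7 hi=7; v=[4,12,10,9,7,6,5,13,14]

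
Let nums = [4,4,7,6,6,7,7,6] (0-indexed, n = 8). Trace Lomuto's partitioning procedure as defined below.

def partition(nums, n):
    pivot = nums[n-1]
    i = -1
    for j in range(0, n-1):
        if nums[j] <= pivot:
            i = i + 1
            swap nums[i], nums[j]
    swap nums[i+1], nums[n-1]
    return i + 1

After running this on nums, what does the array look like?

pivot = nums[7] = 6; i = -1
j=0: nums[0]=4 ≤ 6 → i=0, swap nums[0],nums[0] (no change) → [4,4,7,6,6,7,7,6]
j=1: nums[1]=4 ≤ 6 → i=1, swap nums[1],nums[1] (no change) → [4,4,7,6,6,7,7,6]
j=2: nums[2]=7 > 6 → no swap
j=3: nums[3]=6 ≤ 6 → i=2, swap nums[2],nums[3] → [4,4,6,7,6,7,7,6]
j=4: nums[4]=6 ≤ 6 → i=3, swap nums[3],nums[4] → [4,4,6,6,7,7,7,6]
j=5: nums[5]=7 > 6 → no swap
j=6: nums[6]=7 > 6 → no swap
final swap nums[4],nums[7] → [4,4,6,6,6,7,7,7]; return 4

[4,4,6,6,6,7,7,7]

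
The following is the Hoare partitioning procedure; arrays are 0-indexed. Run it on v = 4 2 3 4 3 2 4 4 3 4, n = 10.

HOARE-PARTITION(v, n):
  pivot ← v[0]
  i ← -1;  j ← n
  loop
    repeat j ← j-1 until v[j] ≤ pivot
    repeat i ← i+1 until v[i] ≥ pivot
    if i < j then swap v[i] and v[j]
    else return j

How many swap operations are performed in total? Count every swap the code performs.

3

pivot = v[0] = 4; i = -1, j = 10
j→9 (v[9]=4≤4), i→0 (v[0]=4≥4); i<j, swap → 4 2 3 4 3 2 4 4 3 4
j→8 (v[8]=3≤4), i→3 (v[3]=4≥4); i<j, swap → 4 2 3 3 3 2 4 4 4 4
j→7 (v[7]=4≤4), i→6 (v[6]=4≥4); i<j, swap → 4 2 3 3 3 2 4 4 4 4
j→6, i→7; i≥j, return j=6. v = 4 2 3 3 3 2 4 4 4 4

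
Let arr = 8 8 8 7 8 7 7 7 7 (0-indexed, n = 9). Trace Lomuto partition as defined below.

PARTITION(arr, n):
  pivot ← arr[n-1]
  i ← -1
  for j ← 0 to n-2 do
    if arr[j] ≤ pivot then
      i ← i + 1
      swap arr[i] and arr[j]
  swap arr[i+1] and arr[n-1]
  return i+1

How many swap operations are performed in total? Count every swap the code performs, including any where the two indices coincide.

5

pivot=7, i=-1
j=0: 8>7, skip
j=1: 8>7, skip
j=2: 8>7, skip
j=3: 7≤7, i=0, swap(0,3) ⇒ 7 8 8 8 8 7 7 7 7
j=4: 8>7, skip
j=5: 7≤7, i=1, swap(1,5) ⇒ 7 7 8 8 8 8 7 7 7
j=6: 7≤7, i=2, swap(2,6) ⇒ 7 7 7 8 8 8 8 7 7
j=7: 7≤7, i=3, swap(3,7) ⇒ 7 7 7 7 8 8 8 8 7
swap(4,8) ⇒ 7 7 7 7 7 8 8 8 8; return 4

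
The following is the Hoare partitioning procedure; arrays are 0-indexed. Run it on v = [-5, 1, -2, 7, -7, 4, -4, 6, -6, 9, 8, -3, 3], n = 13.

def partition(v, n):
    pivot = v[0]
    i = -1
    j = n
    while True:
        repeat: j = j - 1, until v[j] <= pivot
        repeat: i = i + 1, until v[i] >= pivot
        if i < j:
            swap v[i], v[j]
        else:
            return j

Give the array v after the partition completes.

pivot=-5
j stops at 8 (-6), i stops at 0 (-5); swap ⇒ [-6, 1, -2, 7, -7, 4, -4, 6, -5, 9, 8, -3, 3]
j stops at 4 (-7), i stops at 1 (1); swap ⇒ [-6, -7, -2, 7, 1, 4, -4, 6, -5, 9, 8, -3, 3]
j stops at 1, i stops at 2; i≥j ⇒ return 1. v=[-6, -7, -2, 7, 1, 4, -4, 6, -5, 9, 8, -3, 3]

[-6, -7, -2, 7, 1, 4, -4, 6, -5, 9, 8, -3, 3]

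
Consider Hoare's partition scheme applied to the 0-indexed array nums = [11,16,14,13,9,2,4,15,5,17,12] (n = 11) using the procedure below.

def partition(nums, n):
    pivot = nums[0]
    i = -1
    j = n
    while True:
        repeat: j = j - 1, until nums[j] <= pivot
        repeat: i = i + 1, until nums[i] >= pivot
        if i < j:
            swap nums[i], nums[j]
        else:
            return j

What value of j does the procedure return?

3

pivot=11
j stops at 8 (5), i stops at 0 (11); swap ⇒ [5,16,14,13,9,2,4,15,11,17,12]
j stops at 6 (4), i stops at 1 (16); swap ⇒ [5,4,14,13,9,2,16,15,11,17,12]
j stops at 5 (2), i stops at 2 (14); swap ⇒ [5,4,2,13,9,14,16,15,11,17,12]
j stops at 4 (9), i stops at 3 (13); swap ⇒ [5,4,2,9,13,14,16,15,11,17,12]
j stops at 3, i stops at 4; i≥j ⇒ return 3. nums=[5,4,2,9,13,14,16,15,11,17,12]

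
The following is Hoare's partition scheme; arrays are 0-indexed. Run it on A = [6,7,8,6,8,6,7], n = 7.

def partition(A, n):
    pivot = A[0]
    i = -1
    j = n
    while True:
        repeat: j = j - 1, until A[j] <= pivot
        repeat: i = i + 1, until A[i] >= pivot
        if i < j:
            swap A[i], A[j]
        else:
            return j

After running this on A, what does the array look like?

[6,6,8,7,8,6,7]

pivot = A[0] = 6; i = -1, j = 7
j→5 (A[5]=6≤6), i→0 (A[0]=6≥6); i<j, swap → [6,7,8,6,8,6,7]
j→3 (A[3]=6≤6), i→1 (A[1]=7≥6); i<j, swap → [6,6,8,7,8,6,7]
j→1, i→2; i≥j, return j=1. A = [6,6,8,7,8,6,7]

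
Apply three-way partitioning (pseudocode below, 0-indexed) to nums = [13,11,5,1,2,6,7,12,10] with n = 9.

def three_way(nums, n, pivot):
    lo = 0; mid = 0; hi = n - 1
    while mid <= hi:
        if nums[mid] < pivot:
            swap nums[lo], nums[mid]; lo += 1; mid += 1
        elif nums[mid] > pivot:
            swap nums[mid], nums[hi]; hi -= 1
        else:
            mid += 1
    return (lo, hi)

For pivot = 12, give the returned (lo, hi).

pivot = 12; lo=0, mid=0, hi=8
nums[mid]=13>12: swap nums[0],nums[8]; hi=7 → [10,11,5,1,2,6,7,12,13]
nums[mid]=10<12: swap nums[0],nums[0]; lo=1,mid=1 → [10,11,5,1,2,6,7,12,13]
nums[mid]=11<12: swap nums[1],nums[1]; lo=2,mid=2 → [10,11,5,1,2,6,7,12,13]
nums[mid]=5<12: swap nums[2],nums[2]; lo=3,mid=3 → [10,11,5,1,2,6,7,12,13]
nums[mid]=1<12: swap nums[3],nums[3]; lo=4,mid=4 → [10,11,5,1,2,6,7,12,13]
nums[mid]=2<12: swap nums[4],nums[4]; lo=5,mid=5 → [10,11,5,1,2,6,7,12,13]
nums[mid]=6<12: swap nums[5],nums[5]; lo=6,mid=6 → [10,11,5,1,2,6,7,12,13]
nums[mid]=7<12: swap nums[6],nums[6]; lo=7,mid=7 → [10,11,5,1,2,6,7,12,13]
nums[mid]=12=12: mid=8
end: lo=7, hi=7; nums = [10,11,5,1,2,6,7,12,13]

(7, 7)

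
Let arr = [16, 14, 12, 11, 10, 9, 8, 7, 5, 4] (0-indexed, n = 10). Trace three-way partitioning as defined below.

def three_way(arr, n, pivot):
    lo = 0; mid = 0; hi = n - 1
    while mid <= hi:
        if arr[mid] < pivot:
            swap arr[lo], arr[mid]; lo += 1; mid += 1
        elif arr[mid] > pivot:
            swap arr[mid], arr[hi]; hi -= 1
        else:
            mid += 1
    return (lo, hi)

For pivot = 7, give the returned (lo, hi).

pivot = 7; lo=0, mid=0, hi=9
arr[mid]=16>7: swap arr[0],arr[9]; hi=8 → [4, 14, 12, 11, 10, 9, 8, 7, 5, 16]
arr[mid]=4<7: swap arr[0],arr[0]; lo=1,mid=1 → [4, 14, 12, 11, 10, 9, 8, 7, 5, 16]
arr[mid]=14>7: swap arr[1],arr[8]; hi=7 → [4, 5, 12, 11, 10, 9, 8, 7, 14, 16]
arr[mid]=5<7: swap arr[1],arr[1]; lo=2,mid=2 → [4, 5, 12, 11, 10, 9, 8, 7, 14, 16]
arr[mid]=12>7: swap arr[2],arr[7]; hi=6 → [4, 5, 7, 11, 10, 9, 8, 12, 14, 16]
arr[mid]=7=7: mid=3
arr[mid]=11>7: swap arr[3],arr[6]; hi=5 → [4, 5, 7, 8, 10, 9, 11, 12, 14, 16]
arr[mid]=8>7: swap arr[3],arr[5]; hi=4 → [4, 5, 7, 9, 10, 8, 11, 12, 14, 16]
arr[mid]=9>7: swap arr[3],arr[4]; hi=3 → [4, 5, 7, 10, 9, 8, 11, 12, 14, 16]
arr[mid]=10>7: swap arr[3],arr[3]; hi=2 → [4, 5, 7, 10, 9, 8, 11, 12, 14, 16]
end: lo=2, hi=2; arr = [4, 5, 7, 10, 9, 8, 11, 12, 14, 16]

(2, 2)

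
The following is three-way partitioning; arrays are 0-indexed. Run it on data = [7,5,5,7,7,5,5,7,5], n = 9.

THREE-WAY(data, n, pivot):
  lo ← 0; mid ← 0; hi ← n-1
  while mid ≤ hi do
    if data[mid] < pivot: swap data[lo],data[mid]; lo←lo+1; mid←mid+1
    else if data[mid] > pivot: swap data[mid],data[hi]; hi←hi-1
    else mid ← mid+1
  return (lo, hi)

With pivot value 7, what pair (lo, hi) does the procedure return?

pivot = 7; lo=0, mid=0, hi=8
data[mid]=7=7: mid=1
data[mid]=5<7: swap data[0],data[1]; lo=1,mid=2 → [5,7,5,7,7,5,5,7,5]
data[mid]=5<7: swap data[1],data[2]; lo=2,mid=3 → [5,5,7,7,7,5,5,7,5]
data[mid]=7=7: mid=4
data[mid]=7=7: mid=5
data[mid]=5<7: swap data[2],data[5]; lo=3,mid=6 → [5,5,5,7,7,7,5,7,5]
data[mid]=5<7: swap data[3],data[6]; lo=4,mid=7 → [5,5,5,5,7,7,7,7,5]
data[mid]=7=7: mid=8
data[mid]=5<7: swap data[4],data[8]; lo=5,mid=9 → [5,5,5,5,5,7,7,7,7]
end: lo=5, hi=8; data = [5,5,5,5,5,7,7,7,7]

(5, 8)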